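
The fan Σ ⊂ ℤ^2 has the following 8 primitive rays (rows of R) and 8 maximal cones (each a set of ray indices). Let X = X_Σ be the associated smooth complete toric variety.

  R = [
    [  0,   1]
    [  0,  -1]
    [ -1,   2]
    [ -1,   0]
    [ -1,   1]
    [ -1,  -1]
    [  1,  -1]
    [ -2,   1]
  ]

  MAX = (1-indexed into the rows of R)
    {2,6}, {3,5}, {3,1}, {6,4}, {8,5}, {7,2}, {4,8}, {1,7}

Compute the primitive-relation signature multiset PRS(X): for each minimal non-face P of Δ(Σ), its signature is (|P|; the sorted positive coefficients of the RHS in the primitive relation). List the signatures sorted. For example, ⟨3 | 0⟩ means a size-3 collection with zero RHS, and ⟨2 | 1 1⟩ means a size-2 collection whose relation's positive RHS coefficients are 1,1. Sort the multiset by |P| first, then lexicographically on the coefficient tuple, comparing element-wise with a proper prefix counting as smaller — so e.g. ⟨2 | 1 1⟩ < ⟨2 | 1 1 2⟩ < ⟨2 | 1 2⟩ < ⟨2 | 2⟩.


Minimal non-faces — 20 found among 8 rays, 8 max cones:

  P = {1,2}:  v_{1} + v_{2} = 0  →  sig = ⟨2 | 0⟩
  P = {5,7}:  v_{5} + v_{7} = 0  →  sig = ⟨2 | 0⟩
  P = {1,4}:  v_{1} + v_{4} = v_{5}  →  sig = ⟨2 | 1⟩
  P = {1,5}:  v_{1} + v_{5} = v_{3}  →  sig = ⟨2 | 1⟩
  P = {1,6}:  v_{1} + v_{6} = v_{4}  →  sig = ⟨2 | 1⟩
  P = {2,3}:  v_{2} + v_{3} = v_{5}  →  sig = ⟨2 | 1⟩
  P = {2,4}:  v_{2} + v_{4} = v_{6}  →  sig = ⟨2 | 1⟩
  P = {2,5}:  v_{2} + v_{5} = v_{4}  →  sig = ⟨2 | 1⟩
  P = {3,6}:  v_{3} + v_{6} = v_{8}  →  sig = ⟨2 | 1⟩
  P = {3,7}:  v_{3} + v_{7} = v_{1}  →  sig = ⟨2 | 1⟩
  P = {4,5}:  v_{4} + v_{5} = v_{8}  →  sig = ⟨2 | 1⟩
  P = {4,7}:  v_{4} + v_{7} = v_{2}  →  sig = ⟨2 | 1⟩
  P = {7,8}:  v_{7} + v_{8} = v_{4}  →  sig = ⟨2 | 1⟩
  P = {1,8}:  v_{1} + v_{8} = 2·v_{5}  →  sig = ⟨2 | 2⟩
  P = {2,8}:  v_{2} + v_{8} = 2·v_{4}  →  sig = ⟨2 | 2⟩
  P = {3,4}:  v_{3} + v_{4} = 2·v_{5}  →  sig = ⟨2 | 2⟩
  P = {5,6}:  v_{5} + v_{6} = 2·v_{4}  →  sig = ⟨2 | 2⟩
  P = {6,7}:  v_{6} + v_{7} = 2·v_{2}  →  sig = ⟨2 | 2⟩
  P = {3,8}:  v_{3} + v_{8} = 3·v_{5}  →  sig = ⟨2 | 3⟩
  P = {6,8}:  v_{6} + v_{8} = 3·v_{4}  →  sig = ⟨2 | 3⟩

Hence PRS(X_Σ) =
{ ⟨2 | 0⟩ ×2,  ⟨2 | 1⟩ ×11,  ⟨2 | 2⟩ ×5,  ⟨2 | 3⟩ ×2 }


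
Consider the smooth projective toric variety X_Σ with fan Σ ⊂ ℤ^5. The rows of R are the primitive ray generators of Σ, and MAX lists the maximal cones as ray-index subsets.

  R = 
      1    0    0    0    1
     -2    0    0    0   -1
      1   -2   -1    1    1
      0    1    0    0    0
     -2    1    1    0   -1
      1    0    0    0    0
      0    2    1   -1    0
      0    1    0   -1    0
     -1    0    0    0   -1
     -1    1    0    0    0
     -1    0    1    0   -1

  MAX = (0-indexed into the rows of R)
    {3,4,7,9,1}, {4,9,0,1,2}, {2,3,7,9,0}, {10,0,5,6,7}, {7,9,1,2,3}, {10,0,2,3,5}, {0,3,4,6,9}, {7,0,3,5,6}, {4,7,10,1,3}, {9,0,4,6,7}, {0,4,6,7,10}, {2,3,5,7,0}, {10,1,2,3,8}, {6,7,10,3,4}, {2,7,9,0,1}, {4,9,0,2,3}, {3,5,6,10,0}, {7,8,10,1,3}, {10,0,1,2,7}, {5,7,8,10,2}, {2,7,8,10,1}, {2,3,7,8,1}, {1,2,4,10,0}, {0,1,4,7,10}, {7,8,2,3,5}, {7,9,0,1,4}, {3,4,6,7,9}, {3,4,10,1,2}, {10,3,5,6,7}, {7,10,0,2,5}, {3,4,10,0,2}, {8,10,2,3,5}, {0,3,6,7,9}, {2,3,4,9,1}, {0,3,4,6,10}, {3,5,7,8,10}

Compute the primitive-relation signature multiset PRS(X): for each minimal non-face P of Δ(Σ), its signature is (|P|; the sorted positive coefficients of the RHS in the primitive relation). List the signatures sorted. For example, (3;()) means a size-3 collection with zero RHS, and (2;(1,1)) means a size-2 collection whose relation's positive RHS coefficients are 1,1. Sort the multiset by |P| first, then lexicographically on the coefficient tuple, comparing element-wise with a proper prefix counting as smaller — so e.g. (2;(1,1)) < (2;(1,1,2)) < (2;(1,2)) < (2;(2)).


Σ has 15 primitive collections:

  {0,8}:  v_{0} + v_{8} = 0 — sig = (2;())
  {1,5}:  v_{1} + v_{5} = v_{8} — sig = (2;(1))
  {2,6}:  v_{2} + v_{6} = v_{0} — sig = (2;(1))
  {5,9}:  v_{5} + v_{9} = v_{3} — sig = (2;(1))
  {9,10}:  v_{9} + v_{10} = v_{4} — sig = (2;(1))
  {1,6}:  v_{1} + v_{6} = v_{4} + v_{7} — sig = (2;(1,1))
  {4,5}:  v_{4} + v_{5} = v_{3} + v_{10} — sig = (2;(1,1))
  {8,9}:  v_{8} + v_{9} = v_{1} + v_{3} — sig = (2;(1,1))
  {4,8}:  v_{4} + v_{8} = v_{1} + v_{3} + v_{10} — sig = (2;(1,1,1))
  {6,8}:  v_{6} + v_{8} = v_{3} + v_{7} + v_{10} — sig = (2;(1,1,1))
  {0,1,3}:  v_{0} + v_{1} + v_{3} = v_{9} — sig = (3;(1))
  {2,4,7}:  v_{2} + v_{4} + v_{7} = v_{0} + v_{1} — sig = (3;(1,1))
  {2,3,7,10}:  v_{2} + v_{3} + v_{7} + v_{10} = 0 — sig = (4;())
  {0,3,7,10}:  v_{0} + v_{3} + v_{7} + v_{10} = v_{6} — sig = (4;(1))
  {0,3,4,7}:  v_{0} + v_{3} + v_{4} + v_{7} = v_{6} + v_{9} — sig = (4;(1,1))

Signatures (|P|; sorted positive RHS coefficients), sorted:
[(2;()), (2;(1)), (2;(1)), (2;(1)), (2;(1)), (2;(1,1)), (2;(1,1)), (2;(1,1)), (2;(1,1,1)), (2;(1,1,1)), (3;(1)), (3;(1,1)), (4;()), (4;(1)), (4;(1,1))]


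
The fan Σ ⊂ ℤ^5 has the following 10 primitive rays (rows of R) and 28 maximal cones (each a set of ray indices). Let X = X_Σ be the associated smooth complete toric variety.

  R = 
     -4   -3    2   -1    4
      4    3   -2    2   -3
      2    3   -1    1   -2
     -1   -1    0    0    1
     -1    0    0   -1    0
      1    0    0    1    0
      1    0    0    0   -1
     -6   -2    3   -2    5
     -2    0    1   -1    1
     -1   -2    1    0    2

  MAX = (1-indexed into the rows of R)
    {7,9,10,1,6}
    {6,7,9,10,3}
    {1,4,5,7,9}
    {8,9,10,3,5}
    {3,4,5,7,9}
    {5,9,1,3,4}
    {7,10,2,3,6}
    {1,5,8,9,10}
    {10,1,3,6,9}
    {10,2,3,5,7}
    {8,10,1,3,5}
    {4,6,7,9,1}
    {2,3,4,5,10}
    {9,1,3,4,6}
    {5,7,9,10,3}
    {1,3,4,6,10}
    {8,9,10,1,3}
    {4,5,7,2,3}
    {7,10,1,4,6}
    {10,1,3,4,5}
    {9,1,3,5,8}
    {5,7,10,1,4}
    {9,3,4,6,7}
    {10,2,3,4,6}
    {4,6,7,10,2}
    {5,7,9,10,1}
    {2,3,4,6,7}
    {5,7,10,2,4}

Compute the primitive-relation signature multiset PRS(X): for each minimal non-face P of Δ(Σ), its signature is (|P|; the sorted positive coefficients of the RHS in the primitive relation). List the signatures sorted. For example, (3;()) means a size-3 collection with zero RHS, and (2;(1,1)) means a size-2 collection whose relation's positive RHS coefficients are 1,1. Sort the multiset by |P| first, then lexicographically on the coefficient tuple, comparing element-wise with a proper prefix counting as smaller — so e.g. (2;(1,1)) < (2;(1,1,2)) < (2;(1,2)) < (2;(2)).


11 minimal non-faces of Δ(Σ) (on 10 rays):

  P = {5,6}:  v_{5} + v_{6} = 0  →  sig = (2;())
  P = {2,9}:  v_{2} + v_{9} = v_{3}  →  sig = (2;(1))
  P = {1,2}:  v_{1} + v_{2} = v_{3} + v_{4} + v_{10}  →  sig = (2;(1,1,1))
  P = {6,8}:  v_{6} + v_{8} = v_{1} + v_{3} + v_{9} + v_{10}  →  sig = (2;(1,1,1,1))
  P = {2,8}:  v_{2} + v_{8} = v_{1} + 2·v_{3} + v_{5} + v_{10}  →  sig = (2;(1,1,1,2))
  P = {4,8}:  v_{4} + v_{8} = 2·v_{1} + v_{3} + v_{5}  →  sig = (2;(1,1,2))
  P = {7,8}:  v_{7} + v_{8} = 2·v_{9} + v_{10}  →  sig = (2;(1,2))
  P = {4,9,10}:  v_{4} + v_{9} + v_{10} = v_{1}  →  sig = (3;(1))
  P = {1,3,7}:  v_{1} + v_{3} + v_{7} = v_{6} + v_{9}  →  sig = (3;(1,1))
  P = {3,4,7,10}:  v_{3} + v_{4} + v_{7} + v_{10} = v_{6}  →  sig = (4;(1))
  P = {1,3,5,9,10}:  v_{1} + v_{3} + v_{5} + v_{9} + v_{10} = v_{8}  →  sig = (5;(1))

so the primitive-relation signature multiset is
[(2;()), (2;(1)), (2;(1,1,1)), (2;(1,1,1,1)), (2;(1,1,1,2)), (2;(1,1,2)), (2;(1,2)), (3;(1)), (3;(1,1)), (4;(1)), (5;(1))]


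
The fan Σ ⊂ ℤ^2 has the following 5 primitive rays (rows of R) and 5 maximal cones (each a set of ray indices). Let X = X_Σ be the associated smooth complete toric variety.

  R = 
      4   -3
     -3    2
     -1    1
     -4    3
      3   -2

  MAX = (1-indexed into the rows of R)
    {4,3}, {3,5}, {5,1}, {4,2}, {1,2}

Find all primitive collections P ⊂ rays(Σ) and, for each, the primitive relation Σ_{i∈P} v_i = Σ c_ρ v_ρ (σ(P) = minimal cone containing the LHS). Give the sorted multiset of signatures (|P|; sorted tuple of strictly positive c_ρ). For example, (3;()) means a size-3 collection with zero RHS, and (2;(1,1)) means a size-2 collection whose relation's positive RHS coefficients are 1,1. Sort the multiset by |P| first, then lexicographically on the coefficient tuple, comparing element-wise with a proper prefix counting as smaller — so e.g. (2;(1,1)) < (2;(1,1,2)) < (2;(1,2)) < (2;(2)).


Minimal non-faces — 5 found among 5 rays, 5 max cones:

  P={1,4}:  v_{1} + v_{4} = 0 ; sig = (2;())
  P={2,5}:  v_{2} + v_{5} = 0 ; sig = (2;())
  P={1,3}:  v_{1} + v_{3} = v_{5} ; sig = (2;(1))
  P={2,3}:  v_{2} + v_{3} = v_{4} ; sig = (2;(1))
  P={4,5}:  v_{4} + v_{5} = v_{3} ; sig = (2;(1))

Hence PRS(X_Σ) =
[(2;()), (2;()), (2;(1)), (2;(1)), (2;(1))]


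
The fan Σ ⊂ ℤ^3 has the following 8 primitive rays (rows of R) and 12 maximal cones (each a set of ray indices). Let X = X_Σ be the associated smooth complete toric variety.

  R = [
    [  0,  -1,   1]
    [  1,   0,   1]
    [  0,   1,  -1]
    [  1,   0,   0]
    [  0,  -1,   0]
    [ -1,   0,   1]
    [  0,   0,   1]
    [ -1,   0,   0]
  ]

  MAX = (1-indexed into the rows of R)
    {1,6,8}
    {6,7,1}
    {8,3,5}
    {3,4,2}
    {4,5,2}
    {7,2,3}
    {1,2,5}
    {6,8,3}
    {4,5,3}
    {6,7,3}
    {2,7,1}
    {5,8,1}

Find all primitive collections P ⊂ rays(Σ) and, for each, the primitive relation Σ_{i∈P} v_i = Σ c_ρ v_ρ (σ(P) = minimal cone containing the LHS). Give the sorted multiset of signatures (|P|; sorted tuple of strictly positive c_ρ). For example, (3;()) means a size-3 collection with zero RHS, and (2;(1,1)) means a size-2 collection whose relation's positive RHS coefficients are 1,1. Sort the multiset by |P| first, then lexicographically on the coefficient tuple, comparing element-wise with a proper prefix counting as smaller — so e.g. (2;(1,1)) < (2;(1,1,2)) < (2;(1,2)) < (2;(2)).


11 collections generate NE(X_Σ); each relation:

  P = {1,3}:  v_{1} + v_{3} = 0 — sig = (2;())
  P = {4,8}:  v_{4} + v_{8} = 0 — sig = (2;())
  P = {2,8}:  v_{2} + v_{8} = v_{7} — sig = (2;(1))
  P = {4,6}:  v_{4} + v_{6} = v_{7} — sig = (2;(1))
  P = {4,7}:  v_{4} + v_{7} = v_{2} — sig = (2;(1))
  P = {5,7}:  v_{5} + v_{7} = v_{1} — sig = (2;(1))
  P = {7,8}:  v_{7} + v_{8} = v_{6} — sig = (2;(1))
  P = {1,4}:  v_{1} + v_{4} = v_{2} + v_{5} — sig = (2;(1,1))
  P = {5,6}:  v_{5} + v_{6} = v_{1} + v_{8} — sig = (2;(1,1))
  P = {2,6}:  v_{2} + v_{6} = 2·v_{7} — sig = (2;(2))
  P = {2,3,5}:  v_{2} + v_{3} + v_{5} = v_{4} — sig = (3;(1))

Sorted signature multiset PRS(X):
    (2;())
    (2;())
    (2;(1))
    (2;(1))
    (2;(1))
    (2;(1))
    (2;(1))
    (2;(1,1))
    (2;(1,1))
    (2;(2))
    (3;(1))


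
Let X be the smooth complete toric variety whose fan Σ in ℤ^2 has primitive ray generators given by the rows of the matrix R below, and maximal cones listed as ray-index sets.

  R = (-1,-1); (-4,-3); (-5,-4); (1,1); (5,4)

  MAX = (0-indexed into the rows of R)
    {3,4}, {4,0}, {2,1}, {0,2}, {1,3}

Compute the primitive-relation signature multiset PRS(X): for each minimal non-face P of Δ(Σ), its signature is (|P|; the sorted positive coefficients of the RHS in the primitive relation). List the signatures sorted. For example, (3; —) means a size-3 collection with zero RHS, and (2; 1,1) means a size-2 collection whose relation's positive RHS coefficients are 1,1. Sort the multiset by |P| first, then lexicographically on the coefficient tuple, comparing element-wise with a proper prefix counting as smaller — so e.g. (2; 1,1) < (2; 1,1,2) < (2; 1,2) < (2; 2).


Minimal non-faces — 5 found among 5 rays, 5 max cones:

  {0,3}:  v_{0} + v_{3} = 0 — sig = (2; —)
  {2,4}:  v_{2} + v_{4} = 0 — sig = (2; —)
  {0,1}:  v_{0} + v_{1} = v_{2} — sig = (2; 1)
  {1,4}:  v_{1} + v_{4} = v_{3} — sig = (2; 1)
  {2,3}:  v_{2} + v_{3} = v_{1} — sig = (2; 1)

Signatures (|P|; sorted positive RHS coefficients), sorted:
    |P|=2: 5 collections, coeffs (), (), (1), (1), (1)


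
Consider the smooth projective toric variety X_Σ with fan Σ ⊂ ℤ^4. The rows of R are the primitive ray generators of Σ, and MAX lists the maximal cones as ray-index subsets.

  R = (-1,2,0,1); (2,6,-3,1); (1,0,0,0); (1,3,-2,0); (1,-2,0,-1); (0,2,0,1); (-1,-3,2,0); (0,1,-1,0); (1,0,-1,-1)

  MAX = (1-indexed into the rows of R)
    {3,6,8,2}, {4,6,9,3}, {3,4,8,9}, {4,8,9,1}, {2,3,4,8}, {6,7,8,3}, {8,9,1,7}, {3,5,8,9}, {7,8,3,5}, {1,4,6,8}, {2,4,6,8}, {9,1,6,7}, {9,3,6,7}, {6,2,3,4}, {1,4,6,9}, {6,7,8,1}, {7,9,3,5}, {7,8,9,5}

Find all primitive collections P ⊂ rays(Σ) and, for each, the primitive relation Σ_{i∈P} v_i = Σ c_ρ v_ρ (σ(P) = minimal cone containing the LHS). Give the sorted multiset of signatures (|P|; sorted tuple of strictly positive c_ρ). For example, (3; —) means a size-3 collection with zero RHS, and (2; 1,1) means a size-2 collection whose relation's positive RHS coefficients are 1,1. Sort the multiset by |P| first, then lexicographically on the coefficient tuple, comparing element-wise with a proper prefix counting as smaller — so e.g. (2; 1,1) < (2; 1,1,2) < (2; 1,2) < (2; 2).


Minimal non-faces — 12 found among 9 rays, 18 max cones:

  {1,5}:  v_{1} + v_{5} = 0  ⇒ sig = (2; —)
  {4,7}:  v_{4} + v_{7} = 0  ⇒ sig = (2; —)
  {1,3}:  v_{1} + v_{3} = v_{6}  ⇒ sig = (2; 1)
  {5,6}:  v_{5} + v_{6} = v_{3}  ⇒ sig = (2; 1)
  {2,7}:  v_{2} + v_{7} = v_{3} + v_{6} + v_{8}  ⇒ sig = (2; 1,1,1)
  {4,5}:  v_{4} + v_{5} = v_{3} + v_{8} + v_{9}  ⇒ sig = (2; 1,1,1)
  {1,2}:  v_{1} + v_{2} = v_{4} + 2·v_{6} + v_{8}  ⇒ sig = (2; 1,1,2)
  {2,5}:  v_{2} + v_{5} = 2·v_{3} + v_{4} + v_{8}  ⇒ sig = (2; 1,1,2)
  {2,9}:  v_{2} + v_{9} = v_{3} + 2·v_{4}  ⇒ sig = (2; 1,2)
  {6,8,9}:  v_{6} + v_{8} + v_{9} = v_{4}  ⇒ sig = (3; 1)
  {3,4,6,8}:  v_{3} + v_{4} + v_{6} + v_{8} = v_{2}  ⇒ sig = (4; 1)
  {3,7,8,9}:  v_{3} + v_{7} + v_{8} + v_{9} = v_{5}  ⇒ sig = (4; 1)

Sorted signature multiset PRS(X):
[(2; —), (2; —), (2; 1), (2; 1), (2; 1,1,1), (2; 1,1,1), (2; 1,1,2), (2; 1,1,2), (2; 1,2), (3; 1), (4; 1), (4; 1)]


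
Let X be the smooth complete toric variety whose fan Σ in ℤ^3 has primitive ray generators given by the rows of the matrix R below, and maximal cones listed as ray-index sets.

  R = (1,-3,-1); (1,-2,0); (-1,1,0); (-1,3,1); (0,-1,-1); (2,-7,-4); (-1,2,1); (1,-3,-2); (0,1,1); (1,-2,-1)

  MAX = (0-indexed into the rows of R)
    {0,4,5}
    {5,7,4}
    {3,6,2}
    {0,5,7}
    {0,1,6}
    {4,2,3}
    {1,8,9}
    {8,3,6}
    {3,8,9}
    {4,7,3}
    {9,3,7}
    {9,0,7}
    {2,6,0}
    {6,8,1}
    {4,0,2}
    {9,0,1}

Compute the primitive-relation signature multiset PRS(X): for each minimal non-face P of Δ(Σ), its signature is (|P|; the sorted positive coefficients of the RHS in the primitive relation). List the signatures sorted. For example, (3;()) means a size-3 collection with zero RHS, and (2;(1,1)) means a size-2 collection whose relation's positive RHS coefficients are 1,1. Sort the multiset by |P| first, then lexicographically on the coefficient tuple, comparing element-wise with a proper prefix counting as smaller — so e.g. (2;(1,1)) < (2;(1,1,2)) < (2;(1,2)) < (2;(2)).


The 22 primitive collections of Σ (r=10, n=3):

  P = {0,3}:  v_{0} + v_{3} = 0  ⟹  sig = (2;())
  P = {4,8}:  v_{4} + v_{8} = 0  ⟹  sig = (2;())
  P = {6,9}:  v_{6} + v_{9} = 0  ⟹  sig = (2;())
  P = {0,8}:  v_{0} + v_{8} = v_{1}  ⟹  sig = (2;(1))
  P = {1,3}:  v_{1} + v_{3} = v_{8}  ⟹  sig = (2;(1))
  P = {1,4}:  v_{1} + v_{4} = v_{0}  ⟹  sig = (2;(1))
  P = {2,8}:  v_{2} + v_{8} = v_{6}  ⟹  sig = (2;(1))
  P = {2,9}:  v_{2} + v_{9} = v_{4}  ⟹  sig = (2;(1))
  P = {4,6}:  v_{4} + v_{6} = v_{2}  ⟹  sig = (2;(1))
  P = {4,9}:  v_{4} + v_{9} = v_{7}  ⟹  sig = (2;(1))
  P = {6,7}:  v_{6} + v_{7} = v_{4}  ⟹  sig = (2;(1))
  P = {7,8}:  v_{7} + v_{8} = v_{9}  ⟹  sig = (2;(1))
  P = {1,2}:  v_{1} + v_{2} = v_{0} + v_{6}  ⟹  sig = (2;(1,1))
  P = {1,7}:  v_{1} + v_{7} = v_{0} + v_{9}  ⟹  sig = (2;(1,1))
  P = {3,5}:  v_{3} + v_{5} = v_{4} + v_{7}  ⟹  sig = (2;(1,1))
  P = {5,8}:  v_{5} + v_{8} = v_{0} + v_{7}  ⟹  sig = (2;(1,1))
  P = {1,5}:  v_{1} + v_{5} = 2·v_{0} + v_{7}  ⟹  sig = (2;(1,2))
  P = {5,6}:  v_{5} + v_{6} = v_{0} + 2·v_{4}  ⟹  sig = (2;(1,2))
  P = {5,9}:  v_{5} + v_{9} = v_{0} + 2·v_{7}  ⟹  sig = (2;(1,2))
  P = {2,5}:  v_{2} + v_{5} = v_{0} + 3·v_{4}  ⟹  sig = (2;(1,3))
  P = {2,7}:  v_{2} + v_{7} = 2·v_{4}  ⟹  sig = (2;(2))
  P = {0,4,7}:  v_{0} + v_{4} + v_{7} = v_{5}  ⟹  sig = (3;(1))

Sorted signature multiset PRS(X):
[(2;()), (2;()), (2;()), (2;(1)), (2;(1)), (2;(1)), (2;(1)), (2;(1)), (2;(1)), (2;(1)), (2;(1)), (2;(1)), (2;(1,1)), (2;(1,1)), (2;(1,1)), (2;(1,1)), (2;(1,2)), (2;(1,2)), (2;(1,2)), (2;(1,3)), (2;(2)), (3;(1))]


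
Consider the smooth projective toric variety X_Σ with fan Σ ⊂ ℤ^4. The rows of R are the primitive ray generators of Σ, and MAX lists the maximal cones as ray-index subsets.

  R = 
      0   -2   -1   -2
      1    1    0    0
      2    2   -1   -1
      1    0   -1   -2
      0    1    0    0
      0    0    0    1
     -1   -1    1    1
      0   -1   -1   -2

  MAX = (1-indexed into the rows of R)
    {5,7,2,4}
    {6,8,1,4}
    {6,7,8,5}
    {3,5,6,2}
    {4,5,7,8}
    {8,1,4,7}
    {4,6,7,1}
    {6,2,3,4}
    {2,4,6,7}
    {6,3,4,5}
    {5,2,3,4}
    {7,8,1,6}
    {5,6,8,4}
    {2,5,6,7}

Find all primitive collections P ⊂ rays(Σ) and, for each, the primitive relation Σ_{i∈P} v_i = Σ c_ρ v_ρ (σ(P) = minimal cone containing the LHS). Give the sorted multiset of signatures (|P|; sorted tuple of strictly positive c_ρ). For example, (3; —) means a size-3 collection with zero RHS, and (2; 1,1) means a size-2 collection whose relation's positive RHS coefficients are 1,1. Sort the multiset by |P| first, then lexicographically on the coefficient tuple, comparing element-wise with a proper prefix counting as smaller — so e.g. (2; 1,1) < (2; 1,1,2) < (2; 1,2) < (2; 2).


9 minimal non-faces of Δ(Σ) (on 8 rays):

  P={1,5}:  v_{1} + v_{5} = v_{8}  ⟹  sig = (2; 1)
  P={2,8}:  v_{2} + v_{8} = v_{4}  ⟹  sig = (2; 1)
  P={3,7}:  v_{3} + v_{7} = v_{2}  ⟹  sig = (2; 1)
  P={1,2}:  v_{1} + v_{2} = 2·v_{4} + v_{6} + v_{7}  ⟹  sig = (2; 1,1,2)
  P={3,8}:  v_{3} + v_{8} = 2·v_{4} + v_{5} + v_{6}  ⟹  sig = (2; 1,1,2)
  P={1,3}:  v_{1} + v_{3} = 2·v_{4} + v_{6}  ⟹  sig = (2; 1,2)
  P={4,5,6,7}:  v_{4} + v_{5} + v_{6} + v_{7} = 0  ⟹  sig = (4; —)
  P={2,4,5,6}:  v_{2} + v_{4} + v_{5} + v_{6} = v_{3}  ⟹  sig = (4; 1)
  P={4,6,7,8}:  v_{4} + v_{6} + v_{7} + v_{8} = v_{1}  ⟹  sig = (4; 1)

Signatures (|P|; sorted positive RHS coefficients), sorted:
{ (2; 1) ×3,  (2; 1,1,2) ×2,  (2; 1,2),  (4; —),  (4; 1) ×2 }


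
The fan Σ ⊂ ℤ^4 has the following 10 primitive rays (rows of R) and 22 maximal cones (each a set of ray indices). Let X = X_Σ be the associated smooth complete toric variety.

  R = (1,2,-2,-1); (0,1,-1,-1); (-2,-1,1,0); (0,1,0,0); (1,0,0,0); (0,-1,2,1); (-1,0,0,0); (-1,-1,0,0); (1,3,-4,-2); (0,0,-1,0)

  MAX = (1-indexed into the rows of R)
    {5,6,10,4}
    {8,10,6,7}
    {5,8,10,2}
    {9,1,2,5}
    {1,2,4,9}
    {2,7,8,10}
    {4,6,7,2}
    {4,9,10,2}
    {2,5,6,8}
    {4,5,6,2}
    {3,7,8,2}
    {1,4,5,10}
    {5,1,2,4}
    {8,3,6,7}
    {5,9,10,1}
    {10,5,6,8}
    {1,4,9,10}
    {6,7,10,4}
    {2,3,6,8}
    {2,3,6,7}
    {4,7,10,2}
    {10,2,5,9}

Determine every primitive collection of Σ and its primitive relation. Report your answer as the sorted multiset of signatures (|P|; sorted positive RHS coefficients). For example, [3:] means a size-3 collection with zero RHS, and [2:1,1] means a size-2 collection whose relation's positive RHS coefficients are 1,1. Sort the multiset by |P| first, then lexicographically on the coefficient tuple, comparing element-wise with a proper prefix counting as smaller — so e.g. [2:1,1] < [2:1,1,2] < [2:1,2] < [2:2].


The 18 primitive collections of Σ (r=10, n=4):

  P = {5,7}:  v_{5} + v_{7} = 0  so sig = [2:]
  P = {4,8}:  v_{4} + v_{8} = v_{7}  so sig = [2:1]
  P = {6,9}:  v_{6} + v_{9} = v_{1}  so sig = [2:1]
  P = {1,3}:  v_{1} + v_{3} = v_{2} + v_{7}  so sig = [2:1,1]
  P = {1,6}:  v_{1} + v_{6} = v_{4} + v_{5}  so sig = [2:1,1]
  P = {1,8}:  v_{1} + v_{8} = v_{2} + v_{10}  so sig = [2:1,1]
  P = {3,10}:  v_{3} + v_{10} = v_{7} + v_{8}  so sig = [2:1,1]
  P = {1,7}:  v_{1} + v_{7} = v_{2} + v_{4} + v_{10}  so sig = [2:1,1,1]
  P = {3,5}:  v_{3} + v_{5} = v_{2} + v_{6} + v_{8}  so sig = [2:1,1,1]
  P = {3,4}:  v_{3} + v_{4} = v_{2} + v_{6} + 2·v_{7}  so sig = [2:1,1,2]
  P = {3,9}:  v_{3} + v_{9} = 2·v_{2} + v_{7} + v_{10}  so sig = [2:1,1,2]
  P = {7,9}:  v_{7} + v_{9} = 2·v_{2} + v_{4} + 2·v_{10}  so sig = [2:1,2,2]
  P = {8,9}:  v_{8} + v_{9} = 2·v_{2} + 2·v_{10}  so sig = [2:2,2]
  P = {2,6,10}:  v_{2} + v_{6} + v_{10} = 0  so sig = [3:]
  P = {1,2,10}:  v_{1} + v_{2} + v_{10} = v_{9}  so sig = [3:1]
  P = {4,5,9}:  v_{4} + v_{5} + v_{9} = 2·v_{1}  so sig = [3:2]
  P = {2,4,5,10}:  v_{2} + v_{4} + v_{5} + v_{10} = v_{1}  so sig = [4:1]
  P = {2,6,7,8}:  v_{2} + v_{6} + v_{7} + v_{8} = v_{3}  so sig = [4:1]

so the primitive-relation signature multiset is
{ [2:],  [2:1] ×2,  [2:1,1] ×4,  [2:1,1,1] ×2,  [2:1,1,2] ×2,  [2:1,2,2],  [2:2,2],  [3:],  [3:1],  [3:2],  [4:1] ×2 }


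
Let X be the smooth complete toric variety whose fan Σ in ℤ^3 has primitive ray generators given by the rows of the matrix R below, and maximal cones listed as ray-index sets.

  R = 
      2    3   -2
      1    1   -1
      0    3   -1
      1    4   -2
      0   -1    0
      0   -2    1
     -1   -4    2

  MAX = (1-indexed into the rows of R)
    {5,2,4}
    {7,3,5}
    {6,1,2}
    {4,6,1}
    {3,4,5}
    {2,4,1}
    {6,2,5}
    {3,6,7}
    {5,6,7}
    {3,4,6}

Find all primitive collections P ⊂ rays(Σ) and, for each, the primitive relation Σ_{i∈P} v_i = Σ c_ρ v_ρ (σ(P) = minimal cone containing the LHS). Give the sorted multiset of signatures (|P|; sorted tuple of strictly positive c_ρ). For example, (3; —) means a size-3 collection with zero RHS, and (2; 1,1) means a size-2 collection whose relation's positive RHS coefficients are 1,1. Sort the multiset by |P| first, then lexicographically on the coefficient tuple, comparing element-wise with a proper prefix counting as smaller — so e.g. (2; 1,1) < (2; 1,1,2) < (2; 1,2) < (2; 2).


9 collections generate NE(X_Σ); each relation:

  {4,7}:  v_{4} + v_{7} = 0 ; sig = (2; —)
  {2,3}:  v_{2} + v_{3} = v_{4} ; sig = (2; 1)
  {1,7}:  v_{1} + v_{7} = v_{2} + v_{6} ; sig = (2; 1,1)
  {2,7}:  v_{2} + v_{7} = v_{5} + v_{6} ; sig = (2; 1,1)
  {1,3}:  v_{1} + v_{3} = 2·v_{4} + v_{6} ; sig = (2; 1,2)
  {1,5}:  v_{1} + v_{5} = 2·v_{2} ; sig = (2; 2)
  {3,5,6}:  v_{3} + v_{5} + v_{6} = 0 ; sig = (3; —)
  {2,4,6}:  v_{2} + v_{4} + v_{6} = v_{1} ; sig = (3; 1)
  {4,5,6}:  v_{4} + v_{5} + v_{6} = v_{2} ; sig = (3; 1)

Sorted signature multiset PRS(X):
[(2; —), (2; 1), (2; 1,1), (2; 1,1), (2; 1,2), (2; 2), (3; —), (3; 1), (3; 1)]


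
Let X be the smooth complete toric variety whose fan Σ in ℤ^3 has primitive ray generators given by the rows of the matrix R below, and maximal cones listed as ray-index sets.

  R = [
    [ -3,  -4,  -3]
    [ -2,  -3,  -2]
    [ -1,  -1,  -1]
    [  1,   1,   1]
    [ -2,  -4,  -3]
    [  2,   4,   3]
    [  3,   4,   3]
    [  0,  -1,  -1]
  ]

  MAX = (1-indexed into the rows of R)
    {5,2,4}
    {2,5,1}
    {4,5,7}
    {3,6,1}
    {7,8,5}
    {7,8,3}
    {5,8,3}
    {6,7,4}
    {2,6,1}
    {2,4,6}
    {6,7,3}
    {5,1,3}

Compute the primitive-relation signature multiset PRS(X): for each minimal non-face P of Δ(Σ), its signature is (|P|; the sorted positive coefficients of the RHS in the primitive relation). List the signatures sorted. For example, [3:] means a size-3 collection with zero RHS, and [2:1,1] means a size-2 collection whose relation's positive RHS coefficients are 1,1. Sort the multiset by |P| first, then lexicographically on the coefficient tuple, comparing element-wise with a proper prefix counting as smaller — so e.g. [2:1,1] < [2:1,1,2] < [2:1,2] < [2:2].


11 collections generate NE(X_Σ); each relation:

  • {1,7}:  v_{1} + v_{7} = 0 ; sig = [2:]
  • {3,4}:  v_{3} + v_{4} = 0 ; sig = [2:]
  • {5,6}:  v_{5} + v_{6} = 0 ; sig = [2:]
  • {1,4}:  v_{1} + v_{4} = v_{2} ; sig = [2:1]
  • {2,3}:  v_{2} + v_{3} = v_{1} ; sig = [2:1]
  • {2,7}:  v_{2} + v_{7} = v_{4} ; sig = [2:1]
  • {2,8}:  v_{2} + v_{8} = v_{5} ; sig = [2:1]
  • {1,8}:  v_{1} + v_{8} = v_{3} + v_{5} ; sig = [2:1,1]
  • {4,8}:  v_{4} + v_{8} = v_{5} + v_{7} ; sig = [2:1,1]
  • {6,8}:  v_{6} + v_{8} = v_{3} + v_{7} ; sig = [2:1,1]
  • {3,5,7}:  v_{3} + v_{5} + v_{7} = v_{8} ; sig = [3:1]

Signatures (|P|; sorted positive RHS coefficients), sorted:
{ [2:] ×3,  [2:1] ×4,  [2:1,1] ×3,  [3:1] }


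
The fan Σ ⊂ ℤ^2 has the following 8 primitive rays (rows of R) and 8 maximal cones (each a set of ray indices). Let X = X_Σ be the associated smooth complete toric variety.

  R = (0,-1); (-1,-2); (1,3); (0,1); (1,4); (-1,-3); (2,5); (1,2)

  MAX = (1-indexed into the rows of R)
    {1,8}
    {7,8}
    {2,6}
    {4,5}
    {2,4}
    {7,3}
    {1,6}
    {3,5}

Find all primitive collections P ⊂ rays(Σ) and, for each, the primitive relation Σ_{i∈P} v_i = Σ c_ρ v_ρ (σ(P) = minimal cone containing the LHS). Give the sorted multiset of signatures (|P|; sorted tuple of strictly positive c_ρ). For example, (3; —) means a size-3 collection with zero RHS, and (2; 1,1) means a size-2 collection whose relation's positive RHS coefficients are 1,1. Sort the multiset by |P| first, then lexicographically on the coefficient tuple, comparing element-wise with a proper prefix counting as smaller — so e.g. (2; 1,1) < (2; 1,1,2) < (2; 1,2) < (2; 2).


|primitive collections| = 20. Relations:

  {1,4}:  v_{1} + v_{4} = 0 ; sig = (2; —)
  {2,8}:  v_{2} + v_{8} = 0 ; sig = (2; —)
  {3,6}:  v_{3} + v_{6} = 0 ; sig = (2; —)
  {1,2}:  v_{1} + v_{2} = v_{6} ; sig = (2; 1)
  {1,3}:  v_{1} + v_{3} = v_{8} ; sig = (2; 1)
  {1,5}:  v_{1} + v_{5} = v_{3} ; sig = (2; 1)
  {2,3}:  v_{2} + v_{3} = v_{4} ; sig = (2; 1)
  {2,7}:  v_{2} + v_{7} = v_{3} ; sig = (2; 1)
  {3,4}:  v_{3} + v_{4} = v_{5} ; sig = (2; 1)
  {3,8}:  v_{3} + v_{8} = v_{7} ; sig = (2; 1)
  {4,6}:  v_{4} + v_{6} = v_{2} ; sig = (2; 1)
  {4,8}:  v_{4} + v_{8} = v_{3} ; sig = (2; 1)
  {5,6}:  v_{5} + v_{6} = v_{4} ; sig = (2; 1)
  {6,7}:  v_{6} + v_{7} = v_{8} ; sig = (2; 1)
  {6,8}:  v_{6} + v_{8} = v_{1} ; sig = (2; 1)
  {1,7}:  v_{1} + v_{7} = 2·v_{8} ; sig = (2; 2)
  {2,5}:  v_{2} + v_{5} = 2·v_{4} ; sig = (2; 2)
  {4,7}:  v_{4} + v_{7} = 2·v_{3} ; sig = (2; 2)
  {5,8}:  v_{5} + v_{8} = 2·v_{3} ; sig = (2; 2)
  {5,7}:  v_{5} + v_{7} = 3·v_{3} ; sig = (2; 3)

Signatures (|P|; sorted positive RHS coefficients), sorted:
    |P|=2: 20 collections, coeffs (), (), (), (1), (1), (1), (1), (1), (1), (1), (1), (1), (1), (1), (1), (2), (2), (2), (2), (3)


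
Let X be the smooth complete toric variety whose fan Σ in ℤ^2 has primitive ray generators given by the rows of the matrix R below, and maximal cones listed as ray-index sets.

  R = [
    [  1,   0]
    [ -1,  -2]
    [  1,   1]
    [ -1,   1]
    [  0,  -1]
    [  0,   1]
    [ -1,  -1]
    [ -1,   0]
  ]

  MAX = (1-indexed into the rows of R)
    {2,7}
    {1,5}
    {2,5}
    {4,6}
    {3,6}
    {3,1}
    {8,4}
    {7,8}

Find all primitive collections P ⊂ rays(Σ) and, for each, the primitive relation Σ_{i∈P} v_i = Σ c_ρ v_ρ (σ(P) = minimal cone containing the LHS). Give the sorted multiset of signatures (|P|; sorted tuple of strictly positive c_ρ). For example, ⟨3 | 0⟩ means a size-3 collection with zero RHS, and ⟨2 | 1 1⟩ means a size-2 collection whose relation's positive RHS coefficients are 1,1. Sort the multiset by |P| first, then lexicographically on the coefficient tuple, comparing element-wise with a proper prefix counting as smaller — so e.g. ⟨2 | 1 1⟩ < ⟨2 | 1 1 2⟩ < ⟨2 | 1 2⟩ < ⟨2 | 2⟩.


Δ(Σ) — 8 vertices, 20 min non-faces:

  • {1,8}:  v_{1} + v_{8} = 0 ; sig = ⟨2 | 0⟩
  • {3,7}:  v_{3} + v_{7} = 0 ; sig = ⟨2 | 0⟩
  • {5,6}:  v_{5} + v_{6} = 0 ; sig = ⟨2 | 0⟩
  • {1,4}:  v_{1} + v_{4} = v_{6} ; sig = ⟨2 | 1⟩
  • {1,6}:  v_{1} + v_{6} = v_{3} ; sig = ⟨2 | 1⟩
  • {1,7}:  v_{1} + v_{7} = v_{5} ; sig = ⟨2 | 1⟩
  • {2,3}:  v_{2} + v_{3} = v_{5} ; sig = ⟨2 | 1⟩
  • {2,6}:  v_{2} + v_{6} = v_{7} ; sig = ⟨2 | 1⟩
  • {3,5}:  v_{3} + v_{5} = v_{1} ; sig = ⟨2 | 1⟩
  • {3,8}:  v_{3} + v_{8} = v_{6} ; sig = ⟨2 | 1⟩
  • {4,5}:  v_{4} + v_{5} = v_{8} ; sig = ⟨2 | 1⟩
  • {5,7}:  v_{5} + v_{7} = v_{2} ; sig = ⟨2 | 1⟩
  • {5,8}:  v_{5} + v_{8} = v_{7} ; sig = ⟨2 | 1⟩
  • {6,7}:  v_{6} + v_{7} = v_{8} ; sig = ⟨2 | 1⟩
  • {6,8}:  v_{6} + v_{8} = v_{4} ; sig = ⟨2 | 1⟩
  • {2,4}:  v_{2} + v_{4} = v_{7} + v_{8} ; sig = ⟨2 | 1 1⟩
  • {1,2}:  v_{1} + v_{2} = 2·v_{5} ; sig = ⟨2 | 2⟩
  • {2,8}:  v_{2} + v_{8} = 2·v_{7} ; sig = ⟨2 | 2⟩
  • {3,4}:  v_{3} + v_{4} = 2·v_{6} ; sig = ⟨2 | 2⟩
  • {4,7}:  v_{4} + v_{7} = 2·v_{8} ; sig = ⟨2 | 2⟩

Signatures (|P|; sorted positive RHS coefficients), sorted:
    |P|=2: 20 collections, coeffs (), (), (), (1), (1), (1), (1), (1), (1), (1), (1), (1), (1), (1), (1), (1,1), (2), (2), (2), (2)


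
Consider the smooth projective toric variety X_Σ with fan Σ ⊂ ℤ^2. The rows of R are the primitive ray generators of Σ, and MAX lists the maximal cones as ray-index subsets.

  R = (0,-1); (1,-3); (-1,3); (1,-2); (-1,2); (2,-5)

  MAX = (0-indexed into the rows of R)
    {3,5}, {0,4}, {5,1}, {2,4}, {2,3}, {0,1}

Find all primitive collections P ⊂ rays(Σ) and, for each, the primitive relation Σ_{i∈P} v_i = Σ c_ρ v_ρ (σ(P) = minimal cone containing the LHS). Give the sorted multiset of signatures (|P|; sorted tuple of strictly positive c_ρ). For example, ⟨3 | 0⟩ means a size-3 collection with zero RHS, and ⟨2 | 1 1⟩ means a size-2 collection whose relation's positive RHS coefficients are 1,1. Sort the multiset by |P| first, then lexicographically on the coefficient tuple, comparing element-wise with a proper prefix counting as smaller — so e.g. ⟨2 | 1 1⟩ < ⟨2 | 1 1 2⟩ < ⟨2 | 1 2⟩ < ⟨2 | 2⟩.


9 minimal non-faces of Δ(Σ) (on 6 rays):

  • {1,2}:  v_{1} + v_{2} = 0  ⇒ sig = ⟨2 | 0⟩
  • {3,4}:  v_{3} + v_{4} = 0  ⇒ sig = ⟨2 | 0⟩
  • {0,2}:  v_{0} + v_{2} = v_{4}  ⇒ sig = ⟨2 | 1⟩
  • {0,3}:  v_{0} + v_{3} = v_{1}  ⇒ sig = ⟨2 | 1⟩
  • {1,3}:  v_{1} + v_{3} = v_{5}  ⇒ sig = ⟨2 | 1⟩
  • {1,4}:  v_{1} + v_{4} = v_{0}  ⇒ sig = ⟨2 | 1⟩
  • {2,5}:  v_{2} + v_{5} = v_{3}  ⇒ sig = ⟨2 | 1⟩
  • {4,5}:  v_{4} + v_{5} = v_{1}  ⇒ sig = ⟨2 | 1⟩
  • {0,5}:  v_{0} + v_{5} = 2·v_{1}  ⇒ sig = ⟨2 | 2⟩

Hence PRS(X_Σ) =
{ ⟨2 | 0⟩ ×2,  ⟨2 | 1⟩ ×6,  ⟨2 | 2⟩ }


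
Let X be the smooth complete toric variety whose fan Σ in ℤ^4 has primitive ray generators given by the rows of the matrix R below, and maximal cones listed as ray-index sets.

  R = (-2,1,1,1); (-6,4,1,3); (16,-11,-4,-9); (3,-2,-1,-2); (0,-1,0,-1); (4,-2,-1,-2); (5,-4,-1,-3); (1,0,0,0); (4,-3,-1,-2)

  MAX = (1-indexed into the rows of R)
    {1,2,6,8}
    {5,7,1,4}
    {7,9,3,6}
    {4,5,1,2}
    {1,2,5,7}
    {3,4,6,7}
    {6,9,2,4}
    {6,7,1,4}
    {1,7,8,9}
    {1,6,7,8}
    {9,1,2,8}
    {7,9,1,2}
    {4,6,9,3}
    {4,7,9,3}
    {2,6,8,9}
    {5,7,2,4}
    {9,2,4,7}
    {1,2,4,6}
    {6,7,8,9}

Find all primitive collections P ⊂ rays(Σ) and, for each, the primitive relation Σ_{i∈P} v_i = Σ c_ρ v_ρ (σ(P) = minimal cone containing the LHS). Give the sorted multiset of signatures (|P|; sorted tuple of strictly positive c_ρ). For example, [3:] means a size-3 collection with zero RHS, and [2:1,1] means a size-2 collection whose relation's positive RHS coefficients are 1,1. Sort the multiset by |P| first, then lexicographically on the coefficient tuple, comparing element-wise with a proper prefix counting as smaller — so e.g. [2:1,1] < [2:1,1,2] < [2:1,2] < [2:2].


Δ(Σ) — 9 vertices, 14 min non-faces:

  P={4,8}:  v_{4} + v_{8} = v_{6}  ⟹  sig = [2:1]
  P={5,8}:  v_{5} + v_{8} = v_{1} + v_{4}  ⟹  sig = [2:1,1]
  P={3,8}:  v_{3} + v_{8} = 2·v_{6} + v_{7} + v_{9}  ⟹  sig = [2:1,1,2]
  P={1,3}:  v_{1} + v_{3} = v_{6} + 2·v_{7}  ⟹  sig = [2:1,2]
  P={2,3}:  v_{2} + v_{3} = 2·v_{4} + v_{9}  ⟹  sig = [2:1,2]
  P={5,6}:  v_{5} + v_{6} = v_{1} + 2·v_{4}  ⟹  sig = [2:1,2]
  P={5,9}:  v_{5} + v_{9} = v_{2} + 2·v_{7}  ⟹  sig = [2:1,2]
  P={3,5}:  v_{3} + v_{5} = 2·v_{4} + 2·v_{7}  ⟹  sig = [2:2,2]
  P={2,7,8}:  v_{2} + v_{7} + v_{8} = 0  ⟹  sig = [3:]
  P={1,4,9}:  v_{1} + v_{4} + v_{9} = v_{7}  ⟹  sig = [3:1]
  P={2,6,7}:  v_{2} + v_{6} + v_{7} = v_{4}  ⟹  sig = [3:1]
  P={1,6,9}:  v_{1} + v_{6} + v_{9} = v_{7} + v_{8}  ⟹  sig = [3:1,1]
  P={1,2,4,7}:  v_{1} + v_{2} + v_{4} + v_{7} = v_{5}  ⟹  sig = [4:1]
  P={4,6,7,9}:  v_{4} + v_{6} + v_{7} + v_{9} = v_{3}  ⟹  sig = [4:1]

Hence PRS(X_Σ) =
    |P|=2: 8 collections, coeffs (1), (1,1), (1,1,2), (1,2), (1,2), (1,2), (1,2), (2,2)
    |P|=3: 4 collections, coeffs (), (1), (1), (1,1)
    |P|=4: 2 collections, coeffs (1), (1)


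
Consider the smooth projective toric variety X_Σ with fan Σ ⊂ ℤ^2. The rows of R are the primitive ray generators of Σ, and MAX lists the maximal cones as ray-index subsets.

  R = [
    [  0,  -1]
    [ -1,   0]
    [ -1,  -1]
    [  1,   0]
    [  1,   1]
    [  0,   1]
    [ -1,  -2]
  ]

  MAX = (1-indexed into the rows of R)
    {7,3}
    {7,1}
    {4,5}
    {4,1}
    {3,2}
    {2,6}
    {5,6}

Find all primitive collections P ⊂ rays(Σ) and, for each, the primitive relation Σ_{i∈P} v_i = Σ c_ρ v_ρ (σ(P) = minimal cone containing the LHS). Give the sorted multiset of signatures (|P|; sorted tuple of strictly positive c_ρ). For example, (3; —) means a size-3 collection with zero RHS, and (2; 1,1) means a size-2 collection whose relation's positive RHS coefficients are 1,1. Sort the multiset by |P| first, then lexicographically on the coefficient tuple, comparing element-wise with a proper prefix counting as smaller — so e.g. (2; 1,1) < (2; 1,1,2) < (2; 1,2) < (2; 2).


Primitive collections (14):

  P={1,6}:  v_{1} + v_{6} = 0  ⇒ sig = (2; —)
  P={2,4}:  v_{2} + v_{4} = 0  ⇒ sig = (2; —)
  P={3,5}:  v_{3} + v_{5} = 0  ⇒ sig = (2; —)
  P={1,2}:  v_{1} + v_{2} = v_{3}  ⇒ sig = (2; 1)
  P={1,3}:  v_{1} + v_{3} = v_{7}  ⇒ sig = (2; 1)
  P={1,5}:  v_{1} + v_{5} = v_{4}  ⇒ sig = (2; 1)
  P={2,5}:  v_{2} + v_{5} = v_{6}  ⇒ sig = (2; 1)
  P={3,4}:  v_{3} + v_{4} = v_{1}  ⇒ sig = (2; 1)
  P={3,6}:  v_{3} + v_{6} = v_{2}  ⇒ sig = (2; 1)
  P={4,6}:  v_{4} + v_{6} = v_{5}  ⇒ sig = (2; 1)
  P={5,7}:  v_{5} + v_{7} = v_{1}  ⇒ sig = (2; 1)
  P={6,7}:  v_{6} + v_{7} = v_{3}  ⇒ sig = (2; 1)
  P={2,7}:  v_{2} + v_{7} = 2·v_{3}  ⇒ sig = (2; 2)
  P={4,7}:  v_{4} + v_{7} = 2·v_{1}  ⇒ sig = (2; 2)

Signatures (|P|; sorted positive RHS coefficients), sorted:
[(2; —), (2; —), (2; —), (2; 1), (2; 1), (2; 1), (2; 1), (2; 1), (2; 1), (2; 1), (2; 1), (2; 1), (2; 2), (2; 2)]


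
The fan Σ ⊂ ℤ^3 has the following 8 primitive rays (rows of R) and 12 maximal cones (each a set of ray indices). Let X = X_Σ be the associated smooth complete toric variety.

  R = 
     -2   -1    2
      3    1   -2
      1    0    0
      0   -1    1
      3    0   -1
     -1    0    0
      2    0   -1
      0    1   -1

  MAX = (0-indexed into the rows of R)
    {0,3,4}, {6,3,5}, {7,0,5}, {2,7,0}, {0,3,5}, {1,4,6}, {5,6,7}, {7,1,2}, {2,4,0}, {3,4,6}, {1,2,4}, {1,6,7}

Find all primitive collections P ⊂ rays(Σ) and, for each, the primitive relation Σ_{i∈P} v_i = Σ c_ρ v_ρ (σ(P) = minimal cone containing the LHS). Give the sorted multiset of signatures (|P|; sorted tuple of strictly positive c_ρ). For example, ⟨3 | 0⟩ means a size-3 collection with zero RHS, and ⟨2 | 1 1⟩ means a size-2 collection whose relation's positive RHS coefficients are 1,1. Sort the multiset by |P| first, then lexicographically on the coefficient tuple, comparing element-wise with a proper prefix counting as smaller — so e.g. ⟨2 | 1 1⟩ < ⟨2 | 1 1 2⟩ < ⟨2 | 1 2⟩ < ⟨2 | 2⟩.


10 collections generate NE(X_Σ); each relation:

  • {2,5}:  v_{2} + v_{5} = 0  ⟹  sig = ⟨2 | 0⟩
  • {3,7}:  v_{3} + v_{7} = 0  ⟹  sig = ⟨2 | 0⟩
  • {0,1}:  v_{0} + v_{1} = v_{2}  ⟹  sig = ⟨2 | 1⟩
  • {0,6}:  v_{0} + v_{6} = v_{3}  ⟹  sig = ⟨2 | 1⟩
  • {1,3}:  v_{1} + v_{3} = v_{4}  ⟹  sig = ⟨2 | 1⟩
  • {2,6}:  v_{2} + v_{6} = v_{4}  ⟹  sig = ⟨2 | 1⟩
  • {4,5}:  v_{4} + v_{5} = v_{6}  ⟹  sig = ⟨2 | 1⟩
  • {4,7}:  v_{4} + v_{7} = v_{1}  ⟹  sig = ⟨2 | 1⟩
  • {1,5}:  v_{1} + v_{5} = v_{6} + v_{7}  ⟹  sig = ⟨2 | 1 1⟩
  • {2,3}:  v_{2} + v_{3} = v_{0} + v_{4}  ⟹  sig = ⟨2 | 1 1⟩

so the primitive-relation signature multiset is
[⟨2 | 0⟩, ⟨2 | 0⟩, ⟨2 | 1⟩, ⟨2 | 1⟩, ⟨2 | 1⟩, ⟨2 | 1⟩, ⟨2 | 1⟩, ⟨2 | 1⟩, ⟨2 | 1 1⟩, ⟨2 | 1 1⟩]


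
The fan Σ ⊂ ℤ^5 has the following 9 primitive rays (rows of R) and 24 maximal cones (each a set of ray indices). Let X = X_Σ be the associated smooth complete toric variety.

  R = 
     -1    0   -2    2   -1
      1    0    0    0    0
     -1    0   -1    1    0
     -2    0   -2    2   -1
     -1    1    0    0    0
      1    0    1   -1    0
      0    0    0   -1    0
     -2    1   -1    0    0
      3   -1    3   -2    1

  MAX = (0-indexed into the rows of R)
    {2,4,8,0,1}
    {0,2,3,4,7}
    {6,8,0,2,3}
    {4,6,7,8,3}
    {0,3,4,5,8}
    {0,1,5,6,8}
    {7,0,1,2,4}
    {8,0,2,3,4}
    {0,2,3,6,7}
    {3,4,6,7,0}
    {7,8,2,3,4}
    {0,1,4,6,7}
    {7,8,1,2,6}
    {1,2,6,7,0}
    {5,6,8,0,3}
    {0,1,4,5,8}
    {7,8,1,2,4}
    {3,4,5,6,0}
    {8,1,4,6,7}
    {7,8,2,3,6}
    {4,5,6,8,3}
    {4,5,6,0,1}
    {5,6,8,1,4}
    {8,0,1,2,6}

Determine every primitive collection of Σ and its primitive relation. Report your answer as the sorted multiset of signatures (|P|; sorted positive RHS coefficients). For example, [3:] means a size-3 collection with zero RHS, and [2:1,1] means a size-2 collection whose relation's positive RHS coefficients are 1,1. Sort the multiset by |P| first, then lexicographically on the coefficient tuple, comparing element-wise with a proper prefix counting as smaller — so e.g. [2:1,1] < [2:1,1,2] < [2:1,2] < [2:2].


6 minimal non-faces of Δ(Σ) (on 9 rays):

  • {2,5}:  v_{2} + v_{5} = 0  ⇒ sig = [2:]
  • {1,3}:  v_{1} + v_{3} = v_{0}  ⇒ sig = [2:1]
  • {5,7}:  v_{5} + v_{7} = v_{4} + v_{6}  ⇒ sig = [2:1,1]
  • {0,7,8}:  v_{0} + v_{7} + v_{8} = 0  ⇒ sig = [3:]
  • {2,4,6}:  v_{2} + v_{4} + v_{6} = v_{7}  ⇒ sig = [3:1]
  • {0,4,6,8}:  v_{0} + v_{4} + v_{6} + v_{8} = v_{5}  ⇒ sig = [4:1]

Sorted signature multiset PRS(X):
    |P|=2: 3 collections, coeffs (), (1), (1,1)
    |P|=3: 2 collections, coeffs (), (1)
    |P|=4: 1 collection, coeffs (1)


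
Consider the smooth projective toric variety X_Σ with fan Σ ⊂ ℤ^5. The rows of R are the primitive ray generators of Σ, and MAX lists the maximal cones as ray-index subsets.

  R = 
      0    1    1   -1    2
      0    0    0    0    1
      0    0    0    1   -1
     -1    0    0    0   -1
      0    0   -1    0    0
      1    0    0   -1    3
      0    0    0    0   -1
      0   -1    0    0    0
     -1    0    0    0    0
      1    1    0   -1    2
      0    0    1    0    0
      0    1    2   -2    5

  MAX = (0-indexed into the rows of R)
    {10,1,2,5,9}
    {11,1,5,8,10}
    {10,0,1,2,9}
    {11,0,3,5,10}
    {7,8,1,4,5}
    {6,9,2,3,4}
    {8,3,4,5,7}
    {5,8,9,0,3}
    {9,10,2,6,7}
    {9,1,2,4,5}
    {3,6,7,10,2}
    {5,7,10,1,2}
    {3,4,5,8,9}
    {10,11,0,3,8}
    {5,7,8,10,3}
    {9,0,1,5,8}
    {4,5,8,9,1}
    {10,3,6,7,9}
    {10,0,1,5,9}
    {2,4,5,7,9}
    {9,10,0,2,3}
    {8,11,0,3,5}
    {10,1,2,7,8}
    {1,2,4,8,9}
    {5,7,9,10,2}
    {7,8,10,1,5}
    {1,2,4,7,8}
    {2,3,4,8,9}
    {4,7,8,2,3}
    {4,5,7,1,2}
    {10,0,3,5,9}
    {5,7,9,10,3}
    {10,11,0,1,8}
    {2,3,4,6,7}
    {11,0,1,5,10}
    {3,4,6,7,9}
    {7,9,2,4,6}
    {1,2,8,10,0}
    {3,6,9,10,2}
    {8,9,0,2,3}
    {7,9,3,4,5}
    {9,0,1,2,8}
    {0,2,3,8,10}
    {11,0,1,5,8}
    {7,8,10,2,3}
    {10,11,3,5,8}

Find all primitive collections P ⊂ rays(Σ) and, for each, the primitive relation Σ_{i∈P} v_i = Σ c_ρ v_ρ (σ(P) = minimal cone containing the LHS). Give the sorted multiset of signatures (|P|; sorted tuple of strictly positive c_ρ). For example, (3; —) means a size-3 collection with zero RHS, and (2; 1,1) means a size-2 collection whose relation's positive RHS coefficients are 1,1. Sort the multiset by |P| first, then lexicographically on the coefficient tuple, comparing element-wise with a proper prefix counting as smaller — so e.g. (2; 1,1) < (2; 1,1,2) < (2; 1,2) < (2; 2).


21 collections generate NE(X_Σ); each relation:

  • {1,6}:  v_{1} + v_{6} = 0  ⟹  sig = (2; —)
  • {4,10}:  v_{4} + v_{10} = 0  ⟹  sig = (2; —)
  • {1,3}:  v_{1} + v_{3} = v_{8}  ⟹  sig = (2; 1)
  • {6,8}:  v_{6} + v_{8} = v_{3}  ⟹  sig = (2; 1)
  • {0,4}:  v_{0} + v_{4} = v_{8} + v_{9}  ⟹  sig = (2; 1,1)
  • {5,6}:  v_{5} + v_{6} = v_{7} + v_{9}  ⟹  sig = (2; 1,1)
  • {0,6}:  v_{0} + v_{6} = v_{3} + v_{9} + v_{10}  ⟹  sig = (2; 1,1,1)
  • {0,7}:  v_{0} + v_{7} = v_{3} + v_{5} + v_{10}  ⟹  sig = (2; 1,1,1)
  • {4,11}:  v_{4} + v_{11} = v_{0} + v_{5} + v_{8}  ⟹  sig = (2; 1,1,1)
  • {6,11}:  v_{6} + v_{11} = v_{0} + v_{3} + v_{5} + v_{10}  ⟹  sig = (2; 1,1,1,1)
  • {2,11}:  v_{2} + v_{11} = v_{0} + 2·v_{1} + v_{10}  ⟹  sig = (2; 1,1,2)
  • {7,11}:  v_{7} + v_{11} = v_{3} + 2·v_{5} + v_{8} + 2·v_{10}  ⟹  sig = (2; 1,1,2,2)
  • {9,11}:  v_{9} + v_{11} = 2·v_{0} + v_{5}  ⟹  sig = (2; 1,2)
  • {1,7,9}:  v_{1} + v_{7} + v_{9} = v_{5}  ⟹  sig = (3; 1)
  • {2,3,5}:  v_{2} + v_{3} + v_{5} = v_{1}  ⟹  sig = (3; 1)
  • {8,9,10}:  v_{8} + v_{9} + v_{10} = v_{0}  ⟹  sig = (3; 1)
  • {7,8,9}:  v_{7} + v_{8} + v_{9} = v_{3} + v_{5}  ⟹  sig = (3; 1,1)
  • {0,2,5}:  v_{0} + v_{2} + v_{5} = 2·v_{1} + v_{9} + v_{10}  ⟹  sig = (3; 1,1,2)
  • {2,5,8}:  v_{2} + v_{5} + v_{8} = 2·v_{1}  ⟹  sig = (3; 2)
  • {2,3,7,9}:  v_{2} + v_{3} + v_{7} + v_{9} = 0  ⟹  sig = (4; —)
  • {0,5,8,10}:  v_{0} + v_{5} + v_{8} + v_{10} = v_{11}  ⟹  sig = (4; 1)

Hence PRS(X_Σ) =
    |P|=2: 13 collections, coeffs (), (), (1), (1), (1,1), (1,1), (1,1,1), (1,1,1), (1,1,1), (1,1,1,1), (1,1,2), (1,1,2,2), (1,2)
    |P|=3: 6 collections, coeffs (1), (1), (1), (1,1), (1,1,2), (2)
    |P|=4: 2 collections, coeffs (), (1)
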